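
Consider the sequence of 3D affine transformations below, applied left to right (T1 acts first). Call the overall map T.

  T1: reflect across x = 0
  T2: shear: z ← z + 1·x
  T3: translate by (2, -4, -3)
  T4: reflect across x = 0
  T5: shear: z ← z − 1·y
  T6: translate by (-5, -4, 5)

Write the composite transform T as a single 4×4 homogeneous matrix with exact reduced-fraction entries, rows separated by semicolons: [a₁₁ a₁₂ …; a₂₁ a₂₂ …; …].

T = [1 0 0 -7; 0 1 0 -8; -1 -1 1 6; 0 0 0 1]

T1 = [-1 0 0 0; 0 1 0 0; 0 0 1 0; 0 0 0 1]
T2·T1 = [-1 0 0 0; 0 1 0 0; -1 0 1 0; 0 0 0 1]
T3·…·T1 = [-1 0 0 2; 0 1 0 -4; -1 0 1 -3; 0 0 0 1]
T4·…·T1 = [1 0 0 -2; 0 1 0 -4; -1 0 1 -3; 0 0 0 1]
T5·…·T1 = [1 0 0 -2; 0 1 0 -4; -1 -1 1 1; 0 0 0 1]
T6·…·T1 = [1 0 0 -7; 0 1 0 -8; -1 -1 1 6; 0 0 0 1]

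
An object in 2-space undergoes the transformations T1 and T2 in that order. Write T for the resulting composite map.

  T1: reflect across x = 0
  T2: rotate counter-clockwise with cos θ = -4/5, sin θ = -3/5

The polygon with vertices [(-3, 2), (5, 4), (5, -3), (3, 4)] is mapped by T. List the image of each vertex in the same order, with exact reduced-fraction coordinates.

T1 reflect across x = 0: (-3, 2) → (3, 2); (5, 4) → (-5, 4); (5, -3) → (-5, -3); (3, 4) → (-3, 4)
T2 rotate counter-clockwise with cos θ = -4/5, sin θ = -3/5: (3, 2) → (-6/5, -17/5); (-5, 4) → (32/5, -1/5); (-5, -3) → (11/5, 27/5); (-3, 4) → (24/5, -7/5)

image vertices: (-6/5, -17/5), (32/5, -1/5), (11/5, 27/5), (24/5, -7/5)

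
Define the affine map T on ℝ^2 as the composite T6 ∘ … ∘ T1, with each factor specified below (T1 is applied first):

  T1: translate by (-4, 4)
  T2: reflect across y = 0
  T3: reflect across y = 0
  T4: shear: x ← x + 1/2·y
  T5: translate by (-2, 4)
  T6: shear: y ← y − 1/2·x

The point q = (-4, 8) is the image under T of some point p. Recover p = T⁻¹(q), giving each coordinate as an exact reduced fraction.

T1 = [1 0 -4; 0 1 4; 0 0 1]
T2·T1 = [1 0 -4; 0 -1 -4; 0 0 1]
T3·…·T1 = [1 0 -4; 0 1 4; 0 0 1]
T4·…·T1 = [1 1/2 -2; 0 1 4; 0 0 1]
T5·…·T1 = [1 1/2 -4; 0 1 8; 0 0 1]
T6·…·T1 = [1 1/2 -4; -1/2 3/4 10; 0 0 1]
det M = 1; M⁻¹ = [3/4 -1/2 8; 1/2 1 -8; 0 0 1]
M⁻¹ · (-4, 8)ᵀ = (1, -2)ᵀ

p = (1, -2)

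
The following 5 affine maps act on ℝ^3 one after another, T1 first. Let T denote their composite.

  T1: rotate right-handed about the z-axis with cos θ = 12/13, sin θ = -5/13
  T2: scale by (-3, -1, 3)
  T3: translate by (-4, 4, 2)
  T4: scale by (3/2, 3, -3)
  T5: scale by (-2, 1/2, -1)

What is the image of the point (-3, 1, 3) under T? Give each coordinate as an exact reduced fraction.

T(p) = (-123/13, 75/26, 33)

T1 rotate right-handed about the z-axis with cos θ = 12/13, sin θ = -5/13: (-3, 1, 3) → (-31/13, 27/13, 3)
T2 scale by (-3, -1, 3): (-31/13, 27/13, 3) → (93/13, -27/13, 9)
T3 translate by (-4, 4, 2): (93/13, -27/13, 9) → (41/13, 25/13, 11)
T4 scale by (3/2, 3, -3): (41/13, 25/13, 11) → (123/26, 75/13, -33)
T5 scale by (-2, 1/2, -1): (123/26, 75/13, -33) → (-123/13, 75/26, 33)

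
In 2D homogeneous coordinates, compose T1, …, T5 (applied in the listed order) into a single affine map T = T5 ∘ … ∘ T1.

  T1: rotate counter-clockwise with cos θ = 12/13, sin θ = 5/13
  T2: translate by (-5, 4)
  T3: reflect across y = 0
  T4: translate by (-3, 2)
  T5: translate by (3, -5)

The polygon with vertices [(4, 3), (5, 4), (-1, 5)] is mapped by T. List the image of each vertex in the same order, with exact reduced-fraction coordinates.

image vertices: (-32/13, -147/13), (-25/13, -164/13), (-102/13, -146/13)

T1 rotate counter-clockwise with cos θ = 12/13, sin θ = 5/13: (4, 3) → (33/13, 56/13); (5, 4) → (40/13, 73/13); (-1, 5) → (-37/13, 55/13)
T2 translate by (-5, 4): (33/13, 56/13) → (-32/13, 108/13); (40/13, 73/13) → (-25/13, 125/13); (-37/13, 55/13) → (-102/13, 107/13)
T3 reflect across y = 0: (-32/13, 108/13) → (-32/13, -108/13); (-25/13, 125/13) → (-25/13, -125/13); (-102/13, 107/13) → (-102/13, -107/13)
T4 translate by (-3, 2): (-32/13, -108/13) → (-71/13, -82/13); (-25/13, -125/13) → (-64/13, -99/13); (-102/13, -107/13) → (-141/13, -81/13)
T5 translate by (3, -5): (-71/13, -82/13) → (-32/13, -147/13); (-64/13, -99/13) → (-25/13, -164/13); (-141/13, -81/13) → (-102/13, -146/13)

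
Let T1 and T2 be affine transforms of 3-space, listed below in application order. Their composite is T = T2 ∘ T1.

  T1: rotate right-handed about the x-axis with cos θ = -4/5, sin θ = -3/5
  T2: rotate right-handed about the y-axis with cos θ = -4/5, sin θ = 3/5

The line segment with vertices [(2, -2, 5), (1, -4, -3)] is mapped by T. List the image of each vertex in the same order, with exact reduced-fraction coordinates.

image vertices: (-82/25, 23/5, 26/25), (52/25, 7/5, -111/25)

T1 rotate right-handed about the x-axis with cos θ = -4/5, sin θ = -3/5: (2, -2, 5) → (2, 23/5, -14/5); (1, -4, -3) → (1, 7/5, 24/5)
T2 rotate right-handed about the y-axis with cos θ = -4/5, sin θ = 3/5: (2, 23/5, -14/5) → (-82/25, 23/5, 26/25); (1, 7/5, 24/5) → (52/25, 7/5, -111/25)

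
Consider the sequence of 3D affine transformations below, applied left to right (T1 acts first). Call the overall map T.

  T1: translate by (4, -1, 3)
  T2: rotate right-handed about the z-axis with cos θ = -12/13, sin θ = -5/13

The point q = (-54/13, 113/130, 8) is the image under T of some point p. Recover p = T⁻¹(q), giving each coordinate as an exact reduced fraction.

p = (-1/2, -7/5, 5)

T1 = [1 0 0 4; 0 1 0 -1; 0 0 1 3; 0 0 0 1]
T2·T1 = [-12/13 5/13 0 -53/13; -5/13 -12/13 0 -8/13; 0 0 1 3; 0 0 0 1]
det M = 1; M⁻¹ = [-12/13 -5/13 0 -4; 5/13 -12/13 0 1; 0 0 1 -3; 0 0 0 1]
M⁻¹ · (-54/13, 113/130, 8)ᵀ = (-1/2, -7/5, 5)ᵀ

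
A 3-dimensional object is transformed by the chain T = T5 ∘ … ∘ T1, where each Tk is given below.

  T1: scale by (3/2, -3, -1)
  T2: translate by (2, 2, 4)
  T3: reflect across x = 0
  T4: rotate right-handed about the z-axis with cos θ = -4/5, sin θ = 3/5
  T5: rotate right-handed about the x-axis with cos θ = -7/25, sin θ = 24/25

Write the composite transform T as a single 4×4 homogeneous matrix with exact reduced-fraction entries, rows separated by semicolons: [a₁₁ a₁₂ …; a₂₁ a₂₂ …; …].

T = [6/5 9/5 0 2/5; 63/250 -84/125 24/25 -382/125; -108/125 288/125 7/25 -476/125; 0 0 0 1]

T1 = [3/2 0 0 0; 0 -3 0 0; 0 0 -1 0; 0 0 0 1]
T2·T1 = [3/2 0 0 2; 0 -3 0 2; 0 0 -1 4; 0 0 0 1]
T3·…·T1 = [-3/2 0 0 -2; 0 -3 0 2; 0 0 -1 4; 0 0 0 1]
T4·…·T1 = [6/5 9/5 0 2/5; -9/10 12/5 0 -14/5; 0 0 -1 4; 0 0 0 1]
T5·…·T1 = [6/5 9/5 0 2/5; 63/250 -84/125 24/25 -382/125; -108/125 288/125 7/25 -476/125; 0 0 0 1]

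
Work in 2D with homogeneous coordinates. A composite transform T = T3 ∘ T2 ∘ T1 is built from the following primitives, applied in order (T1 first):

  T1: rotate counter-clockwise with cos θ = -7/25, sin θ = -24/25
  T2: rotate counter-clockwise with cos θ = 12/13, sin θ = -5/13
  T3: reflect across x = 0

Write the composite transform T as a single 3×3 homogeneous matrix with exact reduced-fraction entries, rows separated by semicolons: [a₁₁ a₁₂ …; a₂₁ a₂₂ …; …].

T1 = [-7/25 24/25 0; -24/25 -7/25 0; 0 0 1]
T2·T1 = [-204/325 253/325 0; -253/325 -204/325 0; 0 0 1]
T3·…·T1 = [204/325 -253/325 0; -253/325 -204/325 0; 0 0 1]

T = [204/325 -253/325 0; -253/325 -204/325 0; 0 0 1]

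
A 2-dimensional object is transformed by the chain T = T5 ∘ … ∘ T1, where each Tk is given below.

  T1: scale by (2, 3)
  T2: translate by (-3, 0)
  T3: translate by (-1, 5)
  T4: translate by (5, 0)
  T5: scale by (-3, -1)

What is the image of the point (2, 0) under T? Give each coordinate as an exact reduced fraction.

T(p) = (-15, -5)

T1 scale by (2, 3): (2, 0) → (4, 0)
T2 translate by (-3, 0): (4, 0) → (1, 0)
T3 translate by (-1, 5): (1, 0) → (0, 5)
T4 translate by (5, 0): (0, 5) → (5, 5)
T5 scale by (-3, -1): (5, 5) → (-15, -5)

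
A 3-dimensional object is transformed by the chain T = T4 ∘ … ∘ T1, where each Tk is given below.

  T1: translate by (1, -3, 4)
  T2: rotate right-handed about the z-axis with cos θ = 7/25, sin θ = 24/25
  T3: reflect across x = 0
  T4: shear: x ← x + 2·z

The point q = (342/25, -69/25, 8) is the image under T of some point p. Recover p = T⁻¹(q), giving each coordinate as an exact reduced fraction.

T1 = [1 0 0 1; 0 1 0 -3; 0 0 1 4; 0 0 0 1]
T2·T1 = [7/25 -24/25 0 79/25; 24/25 7/25 0 3/25; 0 0 1 4; 0 0 0 1]
T3·…·T1 = [-7/25 24/25 0 -79/25; 24/25 7/25 0 3/25; 0 0 1 4; 0 0 0 1]
T4·…·T1 = [-7/25 24/25 2 121/25; 24/25 7/25 0 3/25; 0 0 1 4; 0 0 0 1]
det M = -1; M⁻¹ = [-7/25 24/25 14/25 -1; 24/25 7/25 -48/25 3; 0 0 1 -4; 0 0 0 1]
M⁻¹ · (342/25, -69/25, 8)ᵀ = (-3, 0, 4)ᵀ

p = (-3, 0, 4)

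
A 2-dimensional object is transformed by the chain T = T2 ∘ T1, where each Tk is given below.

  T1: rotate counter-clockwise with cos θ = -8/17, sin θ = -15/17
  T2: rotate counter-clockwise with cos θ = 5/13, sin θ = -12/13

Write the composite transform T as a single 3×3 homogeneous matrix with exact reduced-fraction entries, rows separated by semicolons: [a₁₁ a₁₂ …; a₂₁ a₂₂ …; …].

T = [-220/221 -21/221 0; 21/221 -220/221 0; 0 0 1]

T1 = [-8/17 15/17 0; -15/17 -8/17 0; 0 0 1]
T2·T1 = [-220/221 -21/221 0; 21/221 -220/221 0; 0 0 1]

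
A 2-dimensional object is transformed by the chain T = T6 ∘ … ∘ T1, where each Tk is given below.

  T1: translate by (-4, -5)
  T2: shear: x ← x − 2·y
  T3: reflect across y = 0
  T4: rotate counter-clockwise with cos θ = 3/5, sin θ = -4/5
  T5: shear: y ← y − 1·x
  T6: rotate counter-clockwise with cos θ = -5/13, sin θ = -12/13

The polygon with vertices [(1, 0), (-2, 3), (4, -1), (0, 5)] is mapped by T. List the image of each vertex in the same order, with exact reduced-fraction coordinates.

T1 translate by (-4, -5): (1, 0) → (-3, -5); (-2, 3) → (-6, -2); (4, -1) → (0, -6); (0, 5) → (-4, 0)
T2 shear: x ← x − 2·y: (-3, -5) → (7, -5); (-6, -2) → (-2, -2); (0, -6) → (12, -6); (-4, 0) → (-4, 0)
T3 reflect across y = 0: (7, -5) → (7, 5); (-2, -2) → (-2, 2); (12, -6) → (12, 6); (-4, 0) → (-4, 0)
T4 rotate counter-clockwise with cos θ = 3/5, sin θ = -4/5: (7, 5) → (41/5, -13/5); (-2, 2) → (2/5, 14/5); (12, 6) → (12, -6); (-4, 0) → (-12/5, 16/5)
T5 shear: y ← y − 1·x: (41/5, -13/5) → (41/5, -54/5); (2/5, 14/5) → (2/5, 12/5); (12, -6) → (12, -18); (-12/5, 16/5) → (-12/5, 28/5)
T6 rotate counter-clockwise with cos θ = -5/13, sin θ = -12/13: (41/5, -54/5) → (-853/65, -222/65); (2/5, 12/5) → (134/65, -84/65); (12, -18) → (-276/13, -54/13); (-12/5, 28/5) → (396/65, 4/65)

image vertices: (-853/65, -222/65), (134/65, -84/65), (-276/13, -54/13), (396/65, 4/65)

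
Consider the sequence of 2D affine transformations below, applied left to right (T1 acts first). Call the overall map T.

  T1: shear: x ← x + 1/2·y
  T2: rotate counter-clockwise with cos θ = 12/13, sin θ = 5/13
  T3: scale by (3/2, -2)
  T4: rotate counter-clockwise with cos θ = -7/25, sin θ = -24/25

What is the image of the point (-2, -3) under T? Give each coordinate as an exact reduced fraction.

T1 shear: x ← x + 1/2·y: (-2, -3) → (-7/2, -3)
T2 rotate counter-clockwise with cos θ = 12/13, sin θ = 5/13: (-7/2, -3) → (-27/13, -107/26)
T3 scale by (3/2, -2): (-27/13, -107/26) → (-81/26, 107/13)
T4 rotate counter-clockwise with cos θ = -7/25, sin θ = -24/25: (-81/26, 107/13) → (5703/650, 223/325)

T(p) = (5703/650, 223/325)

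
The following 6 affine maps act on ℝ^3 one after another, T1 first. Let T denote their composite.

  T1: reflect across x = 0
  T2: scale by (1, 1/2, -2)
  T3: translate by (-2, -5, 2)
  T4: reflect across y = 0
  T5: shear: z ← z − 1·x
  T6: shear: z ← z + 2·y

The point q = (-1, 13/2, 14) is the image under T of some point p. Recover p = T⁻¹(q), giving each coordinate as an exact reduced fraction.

p = (-1, -3, 1)

T1 = [-1 0 0 0; 0 1 0 0; 0 0 1 0; 0 0 0 1]
T2·T1 = [-1 0 0 0; 0 1/2 0 0; 0 0 -2 0; 0 0 0 1]
T3·…·T1 = [-1 0 0 -2; 0 1/2 0 -5; 0 0 -2 2; 0 0 0 1]
T4·…·T1 = [-1 0 0 -2; 0 -1/2 0 5; 0 0 -2 2; 0 0 0 1]
T5·…·T1 = [-1 0 0 -2; 0 -1/2 0 5; 1 0 -2 4; 0 0 0 1]
T6·…·T1 = [-1 0 0 -2; 0 -1/2 0 5; 1 -1 -2 14; 0 0 0 1]
det M = -1; M⁻¹ = [-1 0 0 -2; 0 -2 0 10; -1/2 1 -1/2 1; 0 0 0 1]
M⁻¹ · (-1, 13/2, 14)ᵀ = (-1, -3, 1)ᵀ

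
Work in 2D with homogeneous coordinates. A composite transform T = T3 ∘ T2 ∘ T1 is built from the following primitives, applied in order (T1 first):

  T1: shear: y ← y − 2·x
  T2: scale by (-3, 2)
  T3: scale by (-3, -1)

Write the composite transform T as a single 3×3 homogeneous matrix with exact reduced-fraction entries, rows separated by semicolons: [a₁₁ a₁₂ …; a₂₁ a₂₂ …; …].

T1 = [1 0 0; -2 1 0; 0 0 1]
T2·T1 = [-3 0 0; -4 2 0; 0 0 1]
T3·…·T1 = [9 0 0; 4 -2 0; 0 0 1]

T = [9 0 0; 4 -2 0; 0 0 1]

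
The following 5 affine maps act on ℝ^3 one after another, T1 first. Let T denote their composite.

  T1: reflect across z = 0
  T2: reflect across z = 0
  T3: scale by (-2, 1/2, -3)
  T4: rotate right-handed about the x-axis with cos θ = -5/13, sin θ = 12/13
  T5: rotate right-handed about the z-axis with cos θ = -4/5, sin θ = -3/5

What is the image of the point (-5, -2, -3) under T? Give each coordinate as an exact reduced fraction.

T(p) = (-829/65, 22/65, -57/13)

T1 reflect across z = 0: (-5, -2, -3) → (-5, -2, 3)
T2 reflect across z = 0: (-5, -2, 3) → (-5, -2, -3)
T3 scale by (-2, 1/2, -3): (-5, -2, -3) → (10, -1, 9)
T4 rotate right-handed about the x-axis with cos θ = -5/13, sin θ = 12/13: (10, -1, 9) → (10, -103/13, -57/13)
T5 rotate right-handed about the z-axis with cos θ = -4/5, sin θ = -3/5: (10, -103/13, -57/13) → (-829/65, 22/65, -57/13)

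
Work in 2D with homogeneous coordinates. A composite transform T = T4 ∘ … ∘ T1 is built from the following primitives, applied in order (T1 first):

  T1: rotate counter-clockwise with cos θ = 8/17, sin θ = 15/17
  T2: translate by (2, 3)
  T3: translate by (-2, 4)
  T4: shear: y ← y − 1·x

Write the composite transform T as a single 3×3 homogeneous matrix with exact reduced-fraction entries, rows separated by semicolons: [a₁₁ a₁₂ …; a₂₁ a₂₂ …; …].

T1 = [8/17 -15/17 0; 15/17 8/17 0; 0 0 1]
T2·T1 = [8/17 -15/17 2; 15/17 8/17 3; 0 0 1]
T3·…·T1 = [8/17 -15/17 0; 15/17 8/17 7; 0 0 1]
T4·…·T1 = [8/17 -15/17 0; 7/17 23/17 7; 0 0 1]

T = [8/17 -15/17 0; 7/17 23/17 7; 0 0 1]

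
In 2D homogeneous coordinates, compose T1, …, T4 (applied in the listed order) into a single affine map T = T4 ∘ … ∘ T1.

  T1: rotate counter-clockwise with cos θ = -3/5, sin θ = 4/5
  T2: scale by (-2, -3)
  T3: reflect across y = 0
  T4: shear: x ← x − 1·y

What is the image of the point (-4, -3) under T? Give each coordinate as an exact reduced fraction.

T1 rotate counter-clockwise with cos θ = -3/5, sin θ = 4/5: (-4, -3) → (24/5, -7/5)
T2 scale by (-2, -3): (24/5, -7/5) → (-48/5, 21/5)
T3 reflect across y = 0: (-48/5, 21/5) → (-48/5, -21/5)
T4 shear: x ← x − 1·y: (-48/5, -21/5) → (-27/5, -21/5)

T(p) = (-27/5, -21/5)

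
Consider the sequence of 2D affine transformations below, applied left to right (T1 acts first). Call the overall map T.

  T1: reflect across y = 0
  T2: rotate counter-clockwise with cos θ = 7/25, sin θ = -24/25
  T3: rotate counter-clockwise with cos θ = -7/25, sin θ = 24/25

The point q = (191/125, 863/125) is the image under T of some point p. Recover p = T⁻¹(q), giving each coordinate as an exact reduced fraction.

p = (5, -5)

T1 = [1 0 0; 0 -1 0; 0 0 1]
T2·T1 = [7/25 -24/25 0; -24/25 -7/25 0; 0 0 1]
T3·…·T1 = [527/625 336/625 0; 336/625 -527/625 0; 0 0 1]
det M = -1; M⁻¹ = [527/625 336/625 0; 336/625 -527/625 0; 0 0 1]
M⁻¹ · (191/125, 863/125)ᵀ = (5, -5)ᵀ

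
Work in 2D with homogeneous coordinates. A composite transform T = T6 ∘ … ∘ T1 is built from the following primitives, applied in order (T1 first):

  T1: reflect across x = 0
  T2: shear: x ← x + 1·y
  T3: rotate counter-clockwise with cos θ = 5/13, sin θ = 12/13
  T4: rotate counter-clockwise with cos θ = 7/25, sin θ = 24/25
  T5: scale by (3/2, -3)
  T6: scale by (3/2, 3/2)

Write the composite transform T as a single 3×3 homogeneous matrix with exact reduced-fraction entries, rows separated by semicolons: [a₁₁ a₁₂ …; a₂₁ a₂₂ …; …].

T = [2277/1300 -4113/1300 0; 918/325 441/650 0; 0 0 1]

T1 = [-1 0 0; 0 1 0; 0 0 1]
T2·T1 = [-1 1 0; 0 1 0; 0 0 1]
T3·…·T1 = [-5/13 -7/13 0; -12/13 17/13 0; 0 0 1]
T4·…·T1 = [253/325 -457/325 0; -204/325 -49/325 0; 0 0 1]
T5·…·T1 = [759/650 -1371/650 0; 612/325 147/325 0; 0 0 1]
T6·…·T1 = [2277/1300 -4113/1300 0; 918/325 441/650 0; 0 0 1]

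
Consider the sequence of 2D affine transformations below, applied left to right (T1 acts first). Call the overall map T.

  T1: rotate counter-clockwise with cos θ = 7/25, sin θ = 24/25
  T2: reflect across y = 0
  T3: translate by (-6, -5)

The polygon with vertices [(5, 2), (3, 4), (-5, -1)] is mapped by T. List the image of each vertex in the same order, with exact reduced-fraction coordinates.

T1 rotate counter-clockwise with cos θ = 7/25, sin θ = 24/25: (5, 2) → (-13/25, 134/25); (3, 4) → (-3, 4); (-5, -1) → (-11/25, -127/25)
T2 reflect across y = 0: (-13/25, 134/25) → (-13/25, -134/25); (-3, 4) → (-3, -4); (-11/25, -127/25) → (-11/25, 127/25)
T3 translate by (-6, -5): (-13/25, -134/25) → (-163/25, -259/25); (-3, -4) → (-9, -9); (-11/25, 127/25) → (-161/25, 2/25)

image vertices: (-163/25, -259/25), (-9, -9), (-161/25, 2/25)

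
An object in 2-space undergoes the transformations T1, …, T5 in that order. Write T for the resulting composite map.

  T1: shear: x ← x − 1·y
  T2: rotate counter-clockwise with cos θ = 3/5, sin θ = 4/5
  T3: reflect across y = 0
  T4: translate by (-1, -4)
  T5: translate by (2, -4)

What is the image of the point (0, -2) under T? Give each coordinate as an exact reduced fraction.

T1 shear: x ← x − 1·y: (0, -2) → (2, -2)
T2 rotate counter-clockwise with cos θ = 3/5, sin θ = 4/5: (2, -2) → (14/5, 2/5)
T3 reflect across y = 0: (14/5, 2/5) → (14/5, -2/5)
T4 translate by (-1, -4): (14/5, -2/5) → (9/5, -22/5)
T5 translate by (2, -4): (9/5, -22/5) → (19/5, -42/5)

T(p) = (19/5, -42/5)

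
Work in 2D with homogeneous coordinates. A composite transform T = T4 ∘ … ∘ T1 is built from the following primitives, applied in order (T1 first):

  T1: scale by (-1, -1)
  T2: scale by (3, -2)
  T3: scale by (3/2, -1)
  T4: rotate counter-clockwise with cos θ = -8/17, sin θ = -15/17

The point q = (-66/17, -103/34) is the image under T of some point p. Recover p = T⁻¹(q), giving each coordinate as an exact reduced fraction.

p = (-1, 1)

T1 = [-1 0 0; 0 -1 0; 0 0 1]
T2·T1 = [-3 0 0; 0 2 0; 0 0 1]
T3·…·T1 = [-9/2 0 0; 0 -2 0; 0 0 1]
T4·…·T1 = [36/17 -30/17 0; 135/34 16/17 0; 0 0 1]
det M = 9; M⁻¹ = [16/153 10/51 0; -15/34 4/17 0; 0 0 1]
M⁻¹ · (-66/17, -103/34)ᵀ = (-1, 1)ᵀ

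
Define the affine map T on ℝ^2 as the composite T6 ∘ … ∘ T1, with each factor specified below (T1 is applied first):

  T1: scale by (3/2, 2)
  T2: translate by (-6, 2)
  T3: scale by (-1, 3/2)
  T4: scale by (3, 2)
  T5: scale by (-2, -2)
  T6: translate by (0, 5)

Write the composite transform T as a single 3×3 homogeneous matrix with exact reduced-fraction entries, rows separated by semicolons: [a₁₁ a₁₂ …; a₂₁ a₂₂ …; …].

T1 = [3/2 0 0; 0 2 0; 0 0 1]
T2·T1 = [3/2 0 -6; 0 2 2; 0 0 1]
T3·…·T1 = [-3/2 0 6; 0 3 3; 0 0 1]
T4·…·T1 = [-9/2 0 18; 0 6 6; 0 0 1]
T5·…·T1 = [9 0 -36; 0 -12 -12; 0 0 1]
T6·…·T1 = [9 0 -36; 0 -12 -7; 0 0 1]

T = [9 0 -36; 0 -12 -7; 0 0 1]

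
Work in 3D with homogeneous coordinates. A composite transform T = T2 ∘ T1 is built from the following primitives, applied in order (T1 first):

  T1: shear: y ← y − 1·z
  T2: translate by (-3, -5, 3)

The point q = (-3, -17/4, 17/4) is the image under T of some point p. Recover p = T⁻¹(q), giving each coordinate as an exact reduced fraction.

p = (0, 2, 5/4)

T1 = [1 0 0 0; 0 1 -1 0; 0 0 1 0; 0 0 0 1]
T2·T1 = [1 0 0 -3; 0 1 -1 -5; 0 0 1 3; 0 0 0 1]
det M = 1; M⁻¹ = [1 0 0 3; 0 1 1 2; 0 0 1 -3; 0 0 0 1]
M⁻¹ · (-3, -17/4, 17/4)ᵀ = (0, 2, 5/4)ᵀ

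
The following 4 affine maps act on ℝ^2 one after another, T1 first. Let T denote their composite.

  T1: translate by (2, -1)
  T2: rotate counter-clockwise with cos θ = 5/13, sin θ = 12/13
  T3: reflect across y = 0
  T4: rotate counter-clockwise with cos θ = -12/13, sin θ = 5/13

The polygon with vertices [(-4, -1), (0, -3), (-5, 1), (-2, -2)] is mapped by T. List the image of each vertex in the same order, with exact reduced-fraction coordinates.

image vertices: (-2, -2), (-4, 2), (0, -3), (-3, 0)

T1 translate by (2, -1): (-4, -1) → (-2, -2); (0, -3) → (2, -4); (-5, 1) → (-3, 0); (-2, -2) → (0, -3)
T2 rotate counter-clockwise with cos θ = 5/13, sin θ = 12/13: (-2, -2) → (14/13, -34/13); (2, -4) → (58/13, 4/13); (-3, 0) → (-15/13, -36/13); (0, -3) → (36/13, -15/13)
T3 reflect across y = 0: (14/13, -34/13) → (14/13, 34/13); (58/13, 4/13) → (58/13, -4/13); (-15/13, -36/13) → (-15/13, 36/13); (36/13, -15/13) → (36/13, 15/13)
T4 rotate counter-clockwise with cos θ = -12/13, sin θ = 5/13: (14/13, 34/13) → (-2, -2); (58/13, -4/13) → (-4, 2); (-15/13, 36/13) → (0, -3); (36/13, 15/13) → (-3, 0)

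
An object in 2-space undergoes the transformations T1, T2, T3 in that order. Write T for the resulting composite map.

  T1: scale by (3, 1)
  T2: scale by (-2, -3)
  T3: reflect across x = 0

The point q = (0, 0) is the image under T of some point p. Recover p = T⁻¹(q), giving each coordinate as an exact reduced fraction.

T1 = [3 0 0; 0 1 0; 0 0 1]
T2·T1 = [-6 0 0; 0 -3 0; 0 0 1]
T3·…·T1 = [6 0 0; 0 -3 0; 0 0 1]
det M = -18; M⁻¹ = [1/6 0 0; 0 -1/3 0; 0 0 1]
M⁻¹ · (0, 0)ᵀ = (0, 0)ᵀ

p = (0, 0)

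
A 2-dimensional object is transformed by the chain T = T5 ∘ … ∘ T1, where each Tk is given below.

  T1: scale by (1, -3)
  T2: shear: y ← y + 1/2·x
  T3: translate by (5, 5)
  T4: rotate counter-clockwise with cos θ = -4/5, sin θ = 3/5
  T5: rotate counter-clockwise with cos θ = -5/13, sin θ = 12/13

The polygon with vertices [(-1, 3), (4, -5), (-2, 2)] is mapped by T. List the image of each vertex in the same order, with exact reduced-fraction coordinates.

T1 scale by (1, -3): (-1, 3) → (-1, -9); (4, -5) → (4, 15); (-2, 2) → (-2, -6)
T2 shear: y ← y + 1/2·x: (-1, -9) → (-1, -19/2); (4, 15) → (4, 17); (-2, -6) → (-2, -7)
T3 translate by (5, 5): (-1, -19/2) → (4, -9/2); (4, 17) → (9, 22); (-2, -7) → (3, -2)
T4 rotate counter-clockwise with cos θ = -4/5, sin θ = 3/5: (4, -9/2) → (-1/2, 6); (9, 22) → (-102/5, -61/5); (3, -2) → (-6/5, 17/5)
T5 rotate counter-clockwise with cos θ = -5/13, sin θ = 12/13: (-1/2, 6) → (-139/26, -36/13); (-102/5, -61/5) → (1242/65, -919/65); (-6/5, 17/5) → (-174/65, -157/65)

image vertices: (-139/26, -36/13), (1242/65, -919/65), (-174/65, -157/65)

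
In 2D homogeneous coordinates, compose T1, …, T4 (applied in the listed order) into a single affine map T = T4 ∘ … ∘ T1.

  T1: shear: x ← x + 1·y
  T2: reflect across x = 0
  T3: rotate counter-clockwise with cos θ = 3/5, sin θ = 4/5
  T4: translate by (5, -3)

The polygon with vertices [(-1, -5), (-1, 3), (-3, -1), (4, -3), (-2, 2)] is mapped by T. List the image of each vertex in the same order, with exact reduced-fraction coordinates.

image vertices: (63/5, -6/5), (7/5, -14/5), (41/5, -2/5), (34/5, -28/5), (17/5, -9/5)

T1 shear: x ← x + 1·y: (-1, -5) → (-6, -5); (-1, 3) → (2, 3); (-3, -1) → (-4, -1); (4, -3) → (1, -3); (-2, 2) → (0, 2)
T2 reflect across x = 0: (-6, -5) → (6, -5); (2, 3) → (-2, 3); (-4, -1) → (4, -1); (1, -3) → (-1, -3); (0, 2) → (0, 2)
T3 rotate counter-clockwise with cos θ = 3/5, sin θ = 4/5: (6, -5) → (38/5, 9/5); (-2, 3) → (-18/5, 1/5); (4, -1) → (16/5, 13/5); (-1, -3) → (9/5, -13/5); (0, 2) → (-8/5, 6/5)
T4 translate by (5, -3): (38/5, 9/5) → (63/5, -6/5); (-18/5, 1/5) → (7/5, -14/5); (16/5, 13/5) → (41/5, -2/5); (9/5, -13/5) → (34/5, -28/5); (-8/5, 6/5) → (17/5, -9/5)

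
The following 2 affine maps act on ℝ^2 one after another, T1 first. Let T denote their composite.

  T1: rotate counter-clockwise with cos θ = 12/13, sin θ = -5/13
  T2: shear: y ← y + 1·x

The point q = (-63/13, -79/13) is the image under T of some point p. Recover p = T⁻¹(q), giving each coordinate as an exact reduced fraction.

p = (-4, -3)

T1 = [12/13 5/13 0; -5/13 12/13 0; 0 0 1]
T2·T1 = [12/13 5/13 0; 7/13 17/13 0; 0 0 1]
det M = 1; M⁻¹ = [17/13 -5/13 0; -7/13 12/13 0; 0 0 1]
M⁻¹ · (-63/13, -79/13)ᵀ = (-4, -3)ᵀ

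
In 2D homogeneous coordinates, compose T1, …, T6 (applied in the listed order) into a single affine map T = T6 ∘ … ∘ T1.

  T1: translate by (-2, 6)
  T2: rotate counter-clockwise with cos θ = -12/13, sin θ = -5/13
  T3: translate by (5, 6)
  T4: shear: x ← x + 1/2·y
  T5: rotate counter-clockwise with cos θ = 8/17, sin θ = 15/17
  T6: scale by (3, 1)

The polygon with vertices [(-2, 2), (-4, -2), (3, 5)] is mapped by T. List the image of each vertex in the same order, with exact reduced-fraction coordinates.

image vertices: (3606/221, 2326/221), (1788/221, 3285/221), (267/13, 83/26)

T1 translate by (-2, 6): (-2, 2) → (-4, 8); (-4, -2) → (-6, 4); (3, 5) → (1, 11)
T2 rotate counter-clockwise with cos θ = -12/13, sin θ = -5/13: (-4, 8) → (88/13, -76/13); (-6, 4) → (92/13, -18/13); (1, 11) → (43/13, -137/13)
T3 translate by (5, 6): (88/13, -76/13) → (153/13, 2/13); (92/13, -18/13) → (157/13, 60/13); (43/13, -137/13) → (108/13, -59/13)
T4 shear: x ← x + 1/2·y: (153/13, 2/13) → (154/13, 2/13); (157/13, 60/13) → (187/13, 60/13); (108/13, -59/13) → (157/26, -59/13)
T5 rotate counter-clockwise with cos θ = 8/17, sin θ = 15/17: (154/13, 2/13) → (1202/221, 2326/221); (187/13, 60/13) → (596/221, 3285/221); (157/26, -59/13) → (89/13, 83/26)
T6 scale by (3, 1): (1202/221, 2326/221) → (3606/221, 2326/221); (596/221, 3285/221) → (1788/221, 3285/221); (89/13, 83/26) → (267/13, 83/26)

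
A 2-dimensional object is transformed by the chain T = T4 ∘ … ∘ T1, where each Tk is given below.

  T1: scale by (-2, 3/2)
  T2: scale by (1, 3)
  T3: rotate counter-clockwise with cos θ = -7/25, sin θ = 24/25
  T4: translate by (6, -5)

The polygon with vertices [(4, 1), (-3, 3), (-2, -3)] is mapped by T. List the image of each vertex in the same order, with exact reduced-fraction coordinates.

T1 scale by (-2, 3/2): (4, 1) → (-8, 3/2); (-3, 3) → (6, 9/2); (-2, -3) → (4, -9/2)
T2 scale by (1, 3): (-8, 3/2) → (-8, 9/2); (6, 9/2) → (6, 27/2); (4, -9/2) → (4, -27/2)
T3 rotate counter-clockwise with cos θ = -7/25, sin θ = 24/25: (-8, 9/2) → (-52/25, -447/50); (6, 27/2) → (-366/25, 99/50); (4, -27/2) → (296/25, 381/50)
T4 translate by (6, -5): (-52/25, -447/50) → (98/25, -697/50); (-366/25, 99/50) → (-216/25, -151/50); (296/25, 381/50) → (446/25, 131/50)

image vertices: (98/25, -697/50), (-216/25, -151/50), (446/25, 131/50)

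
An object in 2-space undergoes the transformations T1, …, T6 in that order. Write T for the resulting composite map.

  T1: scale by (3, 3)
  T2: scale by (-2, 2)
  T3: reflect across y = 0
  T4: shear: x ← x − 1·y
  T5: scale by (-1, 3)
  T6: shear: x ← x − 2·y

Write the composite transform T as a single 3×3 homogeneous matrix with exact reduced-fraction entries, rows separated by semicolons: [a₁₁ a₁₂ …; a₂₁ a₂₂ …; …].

T = [6 30 0; 0 -18 0; 0 0 1]

T1 = [3 0 0; 0 3 0; 0 0 1]
T2·T1 = [-6 0 0; 0 6 0; 0 0 1]
T3·…·T1 = [-6 0 0; 0 -6 0; 0 0 1]
T4·…·T1 = [-6 6 0; 0 -6 0; 0 0 1]
T5·…·T1 = [6 -6 0; 0 -18 0; 0 0 1]
T6·…·T1 = [6 30 0; 0 -18 0; 0 0 1]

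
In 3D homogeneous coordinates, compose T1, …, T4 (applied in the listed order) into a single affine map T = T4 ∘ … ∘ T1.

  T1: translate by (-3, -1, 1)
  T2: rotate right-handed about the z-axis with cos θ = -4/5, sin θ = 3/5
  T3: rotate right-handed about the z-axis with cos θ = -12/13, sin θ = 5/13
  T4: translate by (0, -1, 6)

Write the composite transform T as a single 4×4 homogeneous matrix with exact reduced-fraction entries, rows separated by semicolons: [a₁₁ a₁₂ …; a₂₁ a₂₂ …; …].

T = [33/65 56/65 0 -31/13; -56/65 33/65 0 14/13; 0 0 1 7; 0 0 0 1]

T1 = [1 0 0 -3; 0 1 0 -1; 0 0 1 1; 0 0 0 1]
T2·T1 = [-4/5 -3/5 0 3; 3/5 -4/5 0 -1; 0 0 1 1; 0 0 0 1]
T3·…·T1 = [33/65 56/65 0 -31/13; -56/65 33/65 0 27/13; 0 0 1 1; 0 0 0 1]
T4·…·T1 = [33/65 56/65 0 -31/13; -56/65 33/65 0 14/13; 0 0 1 7; 0 0 0 1]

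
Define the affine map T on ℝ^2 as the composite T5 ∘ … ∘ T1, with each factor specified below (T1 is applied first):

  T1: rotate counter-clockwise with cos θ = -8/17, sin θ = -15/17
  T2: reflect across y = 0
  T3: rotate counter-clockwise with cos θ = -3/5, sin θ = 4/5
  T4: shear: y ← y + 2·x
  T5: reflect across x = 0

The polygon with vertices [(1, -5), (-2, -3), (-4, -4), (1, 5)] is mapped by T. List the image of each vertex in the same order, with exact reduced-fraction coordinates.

image vertices: (-349/85, 441/85), (-303/85, 652/85), (-452/85, 1068/85), (421/85, -739/85)

T1 rotate counter-clockwise with cos θ = -8/17, sin θ = -15/17: (1, -5) → (-83/17, 25/17); (-2, -3) → (-29/17, 54/17); (-4, -4) → (-28/17, 92/17); (1, 5) → (67/17, -55/17)
T2 reflect across y = 0: (-83/17, 25/17) → (-83/17, -25/17); (-29/17, 54/17) → (-29/17, -54/17); (-28/17, 92/17) → (-28/17, -92/17); (67/17, -55/17) → (67/17, 55/17)
T3 rotate counter-clockwise with cos θ = -3/5, sin θ = 4/5: (-83/17, -25/17) → (349/85, -257/85); (-29/17, -54/17) → (303/85, 46/85); (-28/17, -92/17) → (452/85, 164/85); (67/17, 55/17) → (-421/85, 103/85)
T4 shear: y ← y + 2·x: (349/85, -257/85) → (349/85, 441/85); (303/85, 46/85) → (303/85, 652/85); (452/85, 164/85) → (452/85, 1068/85); (-421/85, 103/85) → (-421/85, -739/85)
T5 reflect across x = 0: (349/85, 441/85) → (-349/85, 441/85); (303/85, 652/85) → (-303/85, 652/85); (452/85, 1068/85) → (-452/85, 1068/85); (-421/85, -739/85) → (421/85, -739/85)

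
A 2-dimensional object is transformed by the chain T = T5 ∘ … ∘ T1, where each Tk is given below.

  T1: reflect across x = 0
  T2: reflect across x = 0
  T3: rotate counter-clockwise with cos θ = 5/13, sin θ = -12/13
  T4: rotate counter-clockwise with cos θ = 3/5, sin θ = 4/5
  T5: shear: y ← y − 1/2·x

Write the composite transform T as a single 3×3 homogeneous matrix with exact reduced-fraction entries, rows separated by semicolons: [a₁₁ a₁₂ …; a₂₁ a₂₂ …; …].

T = [63/65 16/65 0; -19/26 11/13 0; 0 0 1]

T1 = [-1 0 0; 0 1 0; 0 0 1]
T2·T1 = [1 0 0; 0 1 0; 0 0 1]
T3·…·T1 = [5/13 12/13 0; -12/13 5/13 0; 0 0 1]
T4·…·T1 = [63/65 16/65 0; -16/65 63/65 0; 0 0 1]
T5·…·T1 = [63/65 16/65 0; -19/26 11/13 0; 0 0 1]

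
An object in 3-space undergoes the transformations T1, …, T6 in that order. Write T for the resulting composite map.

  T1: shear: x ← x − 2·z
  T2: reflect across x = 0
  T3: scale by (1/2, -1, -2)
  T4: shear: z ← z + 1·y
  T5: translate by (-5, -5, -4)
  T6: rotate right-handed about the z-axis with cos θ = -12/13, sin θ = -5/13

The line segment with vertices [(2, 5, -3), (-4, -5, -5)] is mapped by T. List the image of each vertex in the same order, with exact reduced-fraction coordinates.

T1 shear: x ← x − 2·z: (2, 5, -3) → (8, 5, -3); (-4, -5, -5) → (6, -5, -5)
T2 reflect across x = 0: (8, 5, -3) → (-8, 5, -3); (6, -5, -5) → (-6, -5, -5)
T3 scale by (1/2, -1, -2): (-8, 5, -3) → (-4, -5, 6); (-6, -5, -5) → (-3, 5, 10)
T4 shear: z ← z + 1·y: (-4, -5, 6) → (-4, -5, 1); (-3, 5, 10) → (-3, 5, 15)
T5 translate by (-5, -5, -4): (-4, -5, 1) → (-9, -10, -3); (-3, 5, 15) → (-8, 0, 11)
T6 rotate right-handed about the z-axis with cos θ = -12/13, sin θ = -5/13: (-9, -10, -3) → (58/13, 165/13, -3); (-8, 0, 11) → (96/13, 40/13, 11)

image vertices: (58/13, 165/13, -3), (96/13, 40/13, 11)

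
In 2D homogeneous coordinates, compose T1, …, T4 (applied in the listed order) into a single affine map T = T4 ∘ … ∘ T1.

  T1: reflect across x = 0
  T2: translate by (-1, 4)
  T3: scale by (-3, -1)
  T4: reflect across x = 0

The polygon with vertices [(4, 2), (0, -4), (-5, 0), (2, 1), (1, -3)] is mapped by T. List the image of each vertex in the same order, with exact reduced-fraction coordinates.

image vertices: (-15, -6), (-3, 0), (12, -4), (-9, -5), (-6, -1)

T1 reflect across x = 0: (4, 2) → (-4, 2); (0, -4) → (0, -4); (-5, 0) → (5, 0); (2, 1) → (-2, 1); (1, -3) → (-1, -3)
T2 translate by (-1, 4): (-4, 2) → (-5, 6); (0, -4) → (-1, 0); (5, 0) → (4, 4); (-2, 1) → (-3, 5); (-1, -3) → (-2, 1)
T3 scale by (-3, -1): (-5, 6) → (15, -6); (-1, 0) → (3, 0); (4, 4) → (-12, -4); (-3, 5) → (9, -5); (-2, 1) → (6, -1)
T4 reflect across x = 0: (15, -6) → (-15, -6); (3, 0) → (-3, 0); (-12, -4) → (12, -4); (9, -5) → (-9, -5); (6, -1) → (-6, -1)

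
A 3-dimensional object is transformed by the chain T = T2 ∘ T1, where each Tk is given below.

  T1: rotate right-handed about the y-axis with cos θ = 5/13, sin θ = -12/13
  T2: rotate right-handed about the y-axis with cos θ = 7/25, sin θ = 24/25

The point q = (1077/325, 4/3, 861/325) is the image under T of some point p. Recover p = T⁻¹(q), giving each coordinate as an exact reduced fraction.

T1 = [5/13 0 -12/13 0; 0 1 0 0; 12/13 0 5/13 0; 0 0 0 1]
T2·T1 = [323/325 0 36/325 0; 0 1 0 0; -36/325 0 323/325 0; 0 0 0 1]
det M = 1; M⁻¹ = [323/325 0 -36/325 0; 0 1 0 0; 36/325 0 323/325 0; 0 0 0 1]
M⁻¹ · (1077/325, 4/3, 861/325)ᵀ = (3, 4/3, 3)ᵀ

p = (3, 4/3, 3)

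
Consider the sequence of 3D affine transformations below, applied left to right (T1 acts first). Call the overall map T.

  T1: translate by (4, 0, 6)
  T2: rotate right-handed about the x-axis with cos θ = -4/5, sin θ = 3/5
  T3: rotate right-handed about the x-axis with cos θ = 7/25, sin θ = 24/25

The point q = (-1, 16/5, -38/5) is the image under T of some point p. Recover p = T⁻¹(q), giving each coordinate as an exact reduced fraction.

p = (-5, 2, 2)

T1 = [1 0 0 4; 0 1 0 0; 0 0 1 6; 0 0 0 1]
T2·T1 = [1 0 0 4; 0 -4/5 -3/5 -18/5; 0 3/5 -4/5 -24/5; 0 0 0 1]
T3·…·T1 = [1 0 0 4; 0 -4/5 3/5 18/5; 0 -3/5 -4/5 -24/5; 0 0 0 1]
det M = 1; M⁻¹ = [1 0 0 -4; 0 -4/5 -3/5 0; 0 3/5 -4/5 -6; 0 0 0 1]
M⁻¹ · (-1, 16/5, -38/5)ᵀ = (-5, 2, 2)ᵀ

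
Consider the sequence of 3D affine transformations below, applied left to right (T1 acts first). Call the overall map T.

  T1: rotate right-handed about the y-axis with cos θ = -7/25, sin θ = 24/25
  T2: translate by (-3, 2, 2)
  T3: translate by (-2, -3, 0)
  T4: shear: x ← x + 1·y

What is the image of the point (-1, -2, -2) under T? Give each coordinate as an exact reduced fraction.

T(p) = (-241/25, -3, 88/25)

T1 rotate right-handed about the y-axis with cos θ = -7/25, sin θ = 24/25: (-1, -2, -2) → (-41/25, -2, 38/25)
T2 translate by (-3, 2, 2): (-41/25, -2, 38/25) → (-116/25, 0, 88/25)
T3 translate by (-2, -3, 0): (-116/25, 0, 88/25) → (-166/25, -3, 88/25)
T4 shear: x ← x + 1·y: (-166/25, -3, 88/25) → (-241/25, -3, 88/25)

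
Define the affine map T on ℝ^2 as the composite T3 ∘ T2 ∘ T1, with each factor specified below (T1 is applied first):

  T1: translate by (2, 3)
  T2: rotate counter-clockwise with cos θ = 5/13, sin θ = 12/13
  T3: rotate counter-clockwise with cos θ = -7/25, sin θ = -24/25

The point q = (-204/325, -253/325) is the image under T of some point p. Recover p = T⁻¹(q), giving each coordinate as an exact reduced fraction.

T1 = [1 0 2; 0 1 3; 0 0 1]
T2·T1 = [5/13 -12/13 -2; 12/13 5/13 3; 0 0 1]
T3·…·T1 = [253/325 204/325 86/25; -204/325 253/325 27/25; 0 0 1]
det M = 1; M⁻¹ = [253/325 -204/325 -2; 204/325 253/325 -3; 0 0 1]
M⁻¹ · (-204/325, -253/325)ᵀ = (-2, -4)ᵀ

p = (-2, -4)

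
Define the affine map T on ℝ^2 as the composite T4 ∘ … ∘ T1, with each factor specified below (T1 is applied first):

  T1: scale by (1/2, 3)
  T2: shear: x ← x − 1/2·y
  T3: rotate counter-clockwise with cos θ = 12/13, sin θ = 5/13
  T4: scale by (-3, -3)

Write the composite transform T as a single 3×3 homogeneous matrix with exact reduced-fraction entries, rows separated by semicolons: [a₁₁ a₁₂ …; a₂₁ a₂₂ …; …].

T1 = [1/2 0 0; 0 3 0; 0 0 1]
T2·T1 = [1/2 -3/2 0; 0 3 0; 0 0 1]
T3·…·T1 = [6/13 -33/13 0; 5/26 57/26 0; 0 0 1]
T4·…·T1 = [-18/13 99/13 0; -15/26 -171/26 0; 0 0 1]

T = [-18/13 99/13 0; -15/26 -171/26 0; 0 0 1]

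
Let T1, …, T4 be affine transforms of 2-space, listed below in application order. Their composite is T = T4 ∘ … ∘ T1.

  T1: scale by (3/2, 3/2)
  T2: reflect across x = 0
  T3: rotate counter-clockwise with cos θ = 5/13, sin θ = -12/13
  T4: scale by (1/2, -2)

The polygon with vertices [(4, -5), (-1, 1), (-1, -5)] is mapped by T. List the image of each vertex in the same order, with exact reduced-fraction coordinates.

image vertices: (-60/13, -69/13), (51/52, 21/13), (-165/52, 111/13)

T1 scale by (3/2, 3/2): (4, -5) → (6, -15/2); (-1, 1) → (-3/2, 3/2); (-1, -5) → (-3/2, -15/2)
T2 reflect across x = 0: (6, -15/2) → (-6, -15/2); (-3/2, 3/2) → (3/2, 3/2); (-3/2, -15/2) → (3/2, -15/2)
T3 rotate counter-clockwise with cos θ = 5/13, sin θ = -12/13: (-6, -15/2) → (-120/13, 69/26); (3/2, 3/2) → (51/26, -21/26); (3/2, -15/2) → (-165/26, -111/26)
T4 scale by (1/2, -2): (-120/13, 69/26) → (-60/13, -69/13); (51/26, -21/26) → (51/52, 21/13); (-165/26, -111/26) → (-165/52, 111/13)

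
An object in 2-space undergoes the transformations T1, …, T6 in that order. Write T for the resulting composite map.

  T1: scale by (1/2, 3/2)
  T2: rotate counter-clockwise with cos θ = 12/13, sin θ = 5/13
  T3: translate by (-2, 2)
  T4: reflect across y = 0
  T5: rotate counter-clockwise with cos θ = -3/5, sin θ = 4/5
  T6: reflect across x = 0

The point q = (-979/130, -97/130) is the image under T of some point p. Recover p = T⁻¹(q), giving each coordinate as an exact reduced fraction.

p = (-3, 3)

T1 = [1/2 0 0; 0 3/2 0; 0 0 1]
T2·T1 = [6/13 -15/26 0; 5/26 18/13 0; 0 0 1]
T3·…·T1 = [6/13 -15/26 -2; 5/26 18/13 2; 0 0 1]
T4·…·T1 = [6/13 -15/26 -2; -5/26 -18/13 -2; 0 0 1]
T5·…·T1 = [-8/65 189/130 14/5; 63/130 24/65 -2/5; 0 0 1]
T6·…·T1 = [8/65 -189/130 -14/5; 63/130 24/65 -2/5; 0 0 1]
det M = 3/4; M⁻¹ = [32/65 126/65 28/13; -42/65 32/195 -68/39; 0 0 1]
M⁻¹ · (-979/130, -97/130)ᵀ = (-3, 3)ᵀ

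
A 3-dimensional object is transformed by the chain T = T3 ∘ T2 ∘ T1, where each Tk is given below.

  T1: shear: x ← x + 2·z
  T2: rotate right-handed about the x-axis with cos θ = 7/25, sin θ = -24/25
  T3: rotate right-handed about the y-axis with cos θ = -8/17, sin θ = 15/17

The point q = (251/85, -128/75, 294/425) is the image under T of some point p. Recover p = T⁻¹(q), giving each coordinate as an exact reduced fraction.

T1 = [1 0 2 0; 0 1 0 0; 0 0 1 0; 0 0 0 1]
T2·T1 = [1 0 2 0; 0 7/25 24/25 0; 0 -24/25 7/25 0; 0 0 0 1]
T3·…·T1 = [-8/17 -72/85 -59/85 0; 0 7/25 24/25 0; -15/17 192/425 -806/425 0; 0 0 0 1]
det M = 1; M⁻¹ = [-82/85 -48/25 -263/425 0; -72/85 7/25 192/425 0; 21/85 24/25 -56/425 0; 0 0 0 1]
M⁻¹ · (251/85, -128/75, 294/425)ᵀ = (0, -8/3, -1)ᵀ

p = (0, -8/3, -1)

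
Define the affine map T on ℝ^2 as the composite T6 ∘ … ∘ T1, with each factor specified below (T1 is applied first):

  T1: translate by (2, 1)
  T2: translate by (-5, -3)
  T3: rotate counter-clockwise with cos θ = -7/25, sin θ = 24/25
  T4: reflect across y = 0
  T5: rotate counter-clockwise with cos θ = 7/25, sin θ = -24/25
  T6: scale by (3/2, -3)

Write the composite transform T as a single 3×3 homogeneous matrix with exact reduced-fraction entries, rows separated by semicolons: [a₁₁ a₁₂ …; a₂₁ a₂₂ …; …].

T1 = [1 0 2; 0 1 1; 0 0 1]
T2·T1 = [1 0 -3; 0 1 -2; 0 0 1]
T3·…·T1 = [-7/25 -24/25 69/25; 24/25 -7/25 -58/25; 0 0 1]
T4·…·T1 = [-7/25 -24/25 69/25; -24/25 7/25 58/25; 0 0 1]
T5·…·T1 = [-1 0 3; 0 1 -2; 0 0 1]
T6·…·T1 = [-3/2 0 9/2; 0 -3 6; 0 0 1]

T = [-3/2 0 9/2; 0 -3 6; 0 0 1]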